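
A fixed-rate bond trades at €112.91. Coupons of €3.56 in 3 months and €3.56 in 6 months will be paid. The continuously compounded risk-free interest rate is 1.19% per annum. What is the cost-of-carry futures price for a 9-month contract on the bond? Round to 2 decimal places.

PV(coupons) I = 3.56·e^(−0.0119·3/12) + 3.56·e^(−0.0119·6/12)
I = 3.5494 + 3.5389 = 7.0883
F = (S − I)·e^(rT) = (112.91 − 7.0883) · e^(0.0119·9/12)
= 105.8217 · e^0.008925 = 105.8217 × 1.008965 = €106.77

€106.77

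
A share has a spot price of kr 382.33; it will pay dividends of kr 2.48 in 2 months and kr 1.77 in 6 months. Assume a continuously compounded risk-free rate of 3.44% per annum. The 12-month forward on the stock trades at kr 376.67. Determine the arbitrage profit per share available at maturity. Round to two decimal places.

PV(dividends) I = 2.48·e^(−0.0344·2/12) + 1.77·e^(−0.0344·6/12) = 4.2056
Fair forward F* = (S − I)·e^(rT) = (382.33 − 4.2056)·e^0.034400 = 378.1244 × 1.034999 = 391.3584
Market kr 376.67 < fair 391.3584: forward underpriced → reverse cash-and-carry (short the stock, invest proceeds at r, pay the dividends, go long the forward).
Profit at T = |F_mkt − F*| = |376.67 − 391.3584| = kr 14.69 per share

kr 14.69 per share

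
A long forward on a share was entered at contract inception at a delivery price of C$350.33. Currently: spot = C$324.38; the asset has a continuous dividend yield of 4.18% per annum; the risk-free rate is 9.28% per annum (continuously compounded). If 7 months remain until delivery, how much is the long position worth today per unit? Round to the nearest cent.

-C$15.30

Current fair forward for the remaining 7 months: F = S·e^((r − q)·T), (r − q) = 0.0928 − 0.0418 = 0.0510
F = 324.38 · e^(0.0510 × 7/12) = 324.38 × 1.030197 = 334.1753
Value of long forward = (F − K)·e^(−rT) = (334.1753 − 350.33) · e^(−0.0928·7/12)
= -16.1547 × 0.947306 = -15.30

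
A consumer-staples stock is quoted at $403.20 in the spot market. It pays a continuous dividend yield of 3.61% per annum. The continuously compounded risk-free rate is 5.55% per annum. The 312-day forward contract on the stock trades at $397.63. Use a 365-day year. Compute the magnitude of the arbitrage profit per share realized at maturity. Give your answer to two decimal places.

$12.31 per share

Fair forward: F* = S·e^(carry·T), with carry = (r − q) = 0.0555 − 0.0361 = 0.0194
F* = 403.20 · e^(0.0194 × 312/365) = 403.20 · e^0.016583 = 403.20 × 1.016721 = $409.9419
Market $397.63 < fair $409.9419: forward underpriced → reverse cash-and-carry (short spot, go long the forward).
At maturity, profit = |F_mkt − F*| = |397.63 − 409.9419| = $12.31 per share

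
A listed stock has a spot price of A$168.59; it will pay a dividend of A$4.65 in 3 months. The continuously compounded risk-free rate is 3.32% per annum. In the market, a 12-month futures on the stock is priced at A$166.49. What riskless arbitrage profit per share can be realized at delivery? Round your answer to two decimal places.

A$3.02 per share

PV(dividends) I = 4.65·e^(−0.0332·3/12) = 4.6116
Fair futures F* = (S − I)·e^(rT) = (168.59 − 4.6116)·e^0.033200 = 163.9784 × 1.033757 = 169.5138
Market A$166.49 < fair 169.5138: forward underpriced → reverse cash-and-carry (short the stock, invest proceeds at r, pay the dividends, go long the forward).
Profit at T = |F_mkt − F*| = |166.49 − 169.5138| = A$3.02 per share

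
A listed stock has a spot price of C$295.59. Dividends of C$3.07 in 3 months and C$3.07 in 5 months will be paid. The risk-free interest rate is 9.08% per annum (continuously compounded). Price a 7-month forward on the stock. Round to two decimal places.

C$305.39

PV(dividends) I = 3.07·e^(−0.0908·3/12) + 3.07·e^(−0.0908·5/12)
I = 3.0011 + 2.9560 = 5.9571
F = (S − I)·e^(rT) = (295.59 − 5.9571) · e^(0.0908·7/12)
= 289.6329 · e^0.052967 = 289.6329 × 1.054395 = C$305.39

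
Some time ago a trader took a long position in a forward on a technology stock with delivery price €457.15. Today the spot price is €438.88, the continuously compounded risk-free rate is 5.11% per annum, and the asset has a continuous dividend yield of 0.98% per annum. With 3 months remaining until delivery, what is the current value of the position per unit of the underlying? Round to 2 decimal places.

Current fair forward for the remaining 3 months: F = S·e^((r − q)·T), (r − q) = 0.0511 − 0.0098 = 0.0413
F = 438.88 · e^(0.0413 × 3/12) = 438.88 × 1.010378 = 443.4347
Value of long forward = (F − K)·e^(−rT) = (443.4347 − 457.15) · e^(−0.0511·3/12)
= -13.7153 × 0.987306 = -13.54

-€13.54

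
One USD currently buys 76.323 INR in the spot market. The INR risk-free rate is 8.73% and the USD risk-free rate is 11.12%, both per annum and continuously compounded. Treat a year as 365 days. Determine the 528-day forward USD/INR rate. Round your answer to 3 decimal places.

F = S·e^((r_INR − r_USD)T) = 76.323 · e^((0.0873 − 0.1112) × 528/365)
= 76.323 · e^-0.034573 = 76.323 × 0.966018
F = 73.729 INR per USD

73.729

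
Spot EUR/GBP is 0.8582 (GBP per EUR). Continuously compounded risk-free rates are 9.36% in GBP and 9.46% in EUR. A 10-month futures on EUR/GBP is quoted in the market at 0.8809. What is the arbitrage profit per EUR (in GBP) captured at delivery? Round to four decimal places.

Fair futures: F* = S·e^(carry·T), with carry = (r_GBP − r_EUR) = 0.0936 − 0.0946 = -0.0010
F* = 0.8582 · e^(-0.0010 × 10/12) = 0.8582 · e^-0.000833 = 0.8582 × 0.999167 = 0.8575
Market 0.8809 > fair 0.8575: forward overpriced → cash-and-carry (buy spot, short the forward).
At maturity, profit = |F_mkt − F*| = |0.8809 − 0.8575| = 0.0234 per EUR (in GBP)

0.0234 per EUR (in GBP)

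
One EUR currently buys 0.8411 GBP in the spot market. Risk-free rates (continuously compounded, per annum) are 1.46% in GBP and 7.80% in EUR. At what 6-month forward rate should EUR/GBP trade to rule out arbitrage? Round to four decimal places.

0.8149

F = S·e^((r_GBP − r_EUR)T) = 0.8411 · e^((0.0146 − 0.0780) × 6/12)
= 0.8411 · e^-0.031700 = 0.8411 × 0.968797
F = 0.8149 GBP per EUR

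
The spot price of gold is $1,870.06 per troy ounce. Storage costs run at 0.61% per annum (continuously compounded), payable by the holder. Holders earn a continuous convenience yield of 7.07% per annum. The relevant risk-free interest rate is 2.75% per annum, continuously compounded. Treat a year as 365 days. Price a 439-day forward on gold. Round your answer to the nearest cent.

$1,788.45 per troy ounce

Net carry = r + u − y = 0.0275 + 0.0061 − 0.0707 = -0.0371
F = S·e^((r+u−y)T) = 1870.06 · e^(-0.0371 × 439/365) = 1870.06 · e^-0.04462164
= 1870.06 × 0.95635926 = $1,788.45 per troy ounce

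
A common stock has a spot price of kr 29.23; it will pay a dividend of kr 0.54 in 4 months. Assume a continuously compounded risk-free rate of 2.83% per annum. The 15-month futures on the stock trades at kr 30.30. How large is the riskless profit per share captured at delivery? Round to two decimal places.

PV(dividends) I = 0.54·e^(−0.0283·4/12) = 0.5349
Fair futures F* = (S − I)·e^(rT) = (29.23 − 0.5349)·e^0.035375 = 28.6951 × 1.036008 = 29.7284
Market kr 30.30 > fair 29.7284: forward overpriced → cash-and-carry (borrow at r, buy the stock and collect the dividends, short the forward).
Profit at T = |F_mkt − F*| = |30.30 − 29.7284| = kr 0.57 per share

kr 0.57 per share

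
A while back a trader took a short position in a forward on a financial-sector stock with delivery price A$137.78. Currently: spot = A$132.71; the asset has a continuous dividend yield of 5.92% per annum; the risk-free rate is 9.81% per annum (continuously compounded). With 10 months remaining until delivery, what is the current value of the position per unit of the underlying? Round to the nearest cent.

A$0.64

Current fair forward for the remaining 10 months: F = S·e^((r − q)·T), (r − q) = 0.0981 − 0.0592 = 0.0389
F = 132.71 · e^(0.0389 × 10/12) = 132.71 × 1.032948 = 137.0825
Value of long forward = (F − K)·e^(−rT) = (137.0825 − 137.78) · e^(−0.0981·10/12)
= -0.6975 × 0.921502 = -0.64
Short position value = −(long value) = A$0.64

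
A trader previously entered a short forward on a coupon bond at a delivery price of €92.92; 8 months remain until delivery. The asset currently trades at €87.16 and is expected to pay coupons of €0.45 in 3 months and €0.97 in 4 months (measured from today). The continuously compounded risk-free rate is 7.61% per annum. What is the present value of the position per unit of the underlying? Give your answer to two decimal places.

PV(remaining coupons) I = 0.45·e^(−0.0761·3/12) + 0.97·e^(−0.0761·4/12) = 1.3872
Current forward F = (S − I)·e^(rT) = (87.16 − 1.3872)·e^(0.0761·8/12) = 85.7728 × 1.052042 = 90.2366
Value (long) = (F − K)·e^(−rT) = (90.2366 − 92.92) × 0.950532 = -2.5507
Short position value = −(long value) = €2.55

€2.55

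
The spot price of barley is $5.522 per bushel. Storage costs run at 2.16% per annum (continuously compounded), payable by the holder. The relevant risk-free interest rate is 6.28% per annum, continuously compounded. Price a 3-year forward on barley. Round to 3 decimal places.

Net carry = r + u − y = 0.0628 + 0.0216 − 0.0000 = 0.0844
F = S·e^((r+u−y)T) = 5.522 · e^(0.0844 × 3) = 5.522 · e^0.253200
= 5.522 × 1.288141 = $7.113 per bushel

$7.113 per bushel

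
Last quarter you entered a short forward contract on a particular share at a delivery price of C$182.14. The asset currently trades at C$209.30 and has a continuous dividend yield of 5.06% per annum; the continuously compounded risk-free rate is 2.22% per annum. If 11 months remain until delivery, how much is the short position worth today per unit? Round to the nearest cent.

Current fair forward for the remaining 11 months: F = S·e^((r − q)·T), (r − q) = 0.0222 − 0.0506 = -0.0284
F = 209.30 · e^(-0.0284 × 11/12) = 209.30 × 0.974303 = 203.9216
Value of long forward = (F − K)·e^(−rT) = (203.9216 − 182.14) · e^(−0.0222·11/12)
= 21.7816 × 0.979856 = 21.34
Short position value = −(long value) = -C$21.34

-C$21.34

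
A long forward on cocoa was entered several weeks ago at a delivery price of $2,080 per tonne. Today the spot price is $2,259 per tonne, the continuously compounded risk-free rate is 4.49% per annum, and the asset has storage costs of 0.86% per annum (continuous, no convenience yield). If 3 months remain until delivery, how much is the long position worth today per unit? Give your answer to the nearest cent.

$207.08 per tonne

Current fair forward for the remaining 3 months: F = S·e^((r + u)·T), (r + u) = 0.0449 + 0.0086 = 0.0535
F = 2259 · e^(0.0535 × 3/12) = 2259 × 1.01346485 = 2289.4171
Value of long forward = (F − K)·e^(−rT) = (2289.4171 − 2080) · e^(−0.0449·3/12)
= 209.4171 × 0.98883777 = 207.08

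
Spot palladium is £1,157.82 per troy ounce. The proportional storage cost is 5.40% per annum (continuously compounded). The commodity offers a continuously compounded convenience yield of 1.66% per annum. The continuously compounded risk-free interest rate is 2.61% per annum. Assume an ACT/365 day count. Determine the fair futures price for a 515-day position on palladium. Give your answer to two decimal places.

£1,266.35 per troy ounce

Net carry = r + u − y = 0.0261 + 0.0540 − 0.0166 = 0.0635
F = S·e^((r+u−y)T) = 1157.82 · e^(0.0635 × 515/365) = 1157.82 · e^0.08959589
= 1157.82 × 1.09373221 = £1,266.35 per troy ounce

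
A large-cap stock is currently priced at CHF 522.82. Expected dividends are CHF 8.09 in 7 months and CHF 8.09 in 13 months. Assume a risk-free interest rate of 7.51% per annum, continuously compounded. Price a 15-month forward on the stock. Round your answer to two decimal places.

PV(dividends) I = 8.09·e^(−0.0751·7/12) + 8.09·e^(−0.0751·13/12)
I = 7.7432 + 7.4579 = 15.2011
F = (S − I)·e^(rT) = (522.82 − 15.2011) · e^(0.0751·15/12)
= 507.6189 · e^0.093875 = 507.6189 × 1.098422 = CHF 557.58

CHF 557.58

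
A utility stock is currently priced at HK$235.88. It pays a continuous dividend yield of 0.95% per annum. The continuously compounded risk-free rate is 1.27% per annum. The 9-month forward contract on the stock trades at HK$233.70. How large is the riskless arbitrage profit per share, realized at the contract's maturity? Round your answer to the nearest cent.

Fair forward: F* = S·e^(carry·T), with carry = (r − q) = 0.0127 − 0.0095 = 0.0032
F* = 235.88 · e^(0.0032 × 9/12) = 235.88 · e^0.002400 = 235.88 × 1.002403 = HK$236.4468
Market HK$233.70 < fair HK$236.4468: forward underpriced → reverse cash-and-carry (short spot, go long the forward).
At maturity, profit = |F_mkt − F*| = |233.70 − 236.4468| = HK$2.75 per share

HK$2.75 per share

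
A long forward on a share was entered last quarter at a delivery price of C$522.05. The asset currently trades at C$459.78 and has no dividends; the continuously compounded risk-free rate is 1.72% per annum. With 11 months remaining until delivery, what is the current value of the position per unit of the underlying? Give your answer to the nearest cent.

-C$54.10

Current fair forward for the remaining 11 months: F = S·e^(r·T), r = 0.0172
F = 459.78 · e^(0.0172 × 11/12) = 459.78 × 1.015892 = 467.0868
Value of long forward = (F − K)·e^(−rT) = (467.0868 − 522.05) · e^(−0.0172·11/12)
= -54.9632 × 0.984357 = -54.10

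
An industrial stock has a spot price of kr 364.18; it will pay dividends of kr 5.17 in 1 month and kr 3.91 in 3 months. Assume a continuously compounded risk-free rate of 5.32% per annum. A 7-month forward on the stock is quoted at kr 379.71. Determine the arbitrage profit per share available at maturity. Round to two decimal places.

kr 13.34 per share

PV(dividends) I = 5.17·e^(−0.0532·1/12) + 3.91·e^(−0.0532·3/12) = 9.0055
Fair forward F* = (S − I)·e^(rT) = (364.18 − 9.0055)·e^0.031033 = 355.1745 × 1.031520 = 366.3696
Market kr 379.71 > fair 366.3696: forward overpriced → cash-and-carry (borrow at r, buy the stock and collect the dividends, short the forward).
Profit at T = |F_mkt − F*| = |379.71 − 366.3696| = kr 13.34 per share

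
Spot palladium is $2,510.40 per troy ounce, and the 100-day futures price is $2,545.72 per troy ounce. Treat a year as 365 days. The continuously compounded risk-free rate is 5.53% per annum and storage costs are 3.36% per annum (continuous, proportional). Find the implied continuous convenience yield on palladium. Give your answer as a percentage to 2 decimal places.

F = S·e^((r+u−y)T) ⇒ (r+u−y) = ln(F/S)/T
ln(2545.72/2510.40) = 0.013971; /T ⇒ 0.050994
y = r + u − ln(F/S)/T = 0.0553 + 0.0336 − 0.050994 = 0.037906
y = 3.79%

3.79%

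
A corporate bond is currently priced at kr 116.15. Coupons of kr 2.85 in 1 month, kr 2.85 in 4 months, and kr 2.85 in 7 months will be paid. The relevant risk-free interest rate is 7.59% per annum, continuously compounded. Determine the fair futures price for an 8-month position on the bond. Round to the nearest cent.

kr 113.41

PV(coupons) I = 2.85·e^(−0.0759·1/12) + 2.85·e^(−0.0759·4/12) + 2.85·e^(−0.0759·7/12)
I = 2.8320 + 2.7788 + 2.7266 = 8.3374
F = (S − I)·e^(rT) = (116.15 − 8.3374) · e^(0.0759·8/12)
= 107.8126 · e^0.050600 = 107.8126 × 1.051902 = kr 113.41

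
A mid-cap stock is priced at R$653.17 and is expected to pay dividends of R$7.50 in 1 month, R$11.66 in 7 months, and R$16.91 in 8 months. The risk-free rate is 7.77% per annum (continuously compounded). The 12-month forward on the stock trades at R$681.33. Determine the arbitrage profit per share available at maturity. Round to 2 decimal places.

R$12.84 per share

PV(dividends) I = 7.50·e^(−0.0777·1/12) + 11.66·e^(−0.0777·7/12) + 16.91·e^(−0.0777·8/12) = 34.6513
Fair forward F* = (S − I)·e^(rT) = (653.17 − 34.6513)·e^0.077700 = 618.5187 × 1.080798 = 668.4938
Market R$681.33 > fair 668.4938: forward overpriced → cash-and-carry (borrow at r, buy the stock and collect the dividends, short the forward).
Profit at T = |F_mkt − F*| = |681.33 − 668.4938| = R$12.84 per share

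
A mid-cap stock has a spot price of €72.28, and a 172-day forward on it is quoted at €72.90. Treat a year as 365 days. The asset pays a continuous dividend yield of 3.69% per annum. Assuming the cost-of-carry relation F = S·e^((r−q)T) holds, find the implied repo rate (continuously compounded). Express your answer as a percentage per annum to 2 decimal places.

5.50%

From F = S·e^((r−q)T): (r − q) = ln(F/S)/T
ln(72.90/72.28) = ln(1.008578) = 0.008541
(r − q) = 0.008541 / (172/365) = 0.018125
r = ln(F/S)/T + q = 0.018125 + 0.0369 = 0.055025
r = 5.50%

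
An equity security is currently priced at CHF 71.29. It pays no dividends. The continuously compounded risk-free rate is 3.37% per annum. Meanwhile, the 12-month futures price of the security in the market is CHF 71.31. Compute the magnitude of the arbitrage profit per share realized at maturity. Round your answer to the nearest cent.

Fair futures: F* = S·e^(carry·T), with carry = r = 0.0337
F* = 71.29 · e^(0.0337 × 12/12) = 71.29 · e^0.033700 = 71.29 × 1.034274 = CHF 73.7334
Market CHF 71.31 < fair CHF 73.7334: forward underpriced → reverse cash-and-carry (short spot, go long the forward).
At maturity, profit = |F_mkt − F*| = |71.31 − 73.7334| = CHF 2.42 per share

CHF 2.42 per share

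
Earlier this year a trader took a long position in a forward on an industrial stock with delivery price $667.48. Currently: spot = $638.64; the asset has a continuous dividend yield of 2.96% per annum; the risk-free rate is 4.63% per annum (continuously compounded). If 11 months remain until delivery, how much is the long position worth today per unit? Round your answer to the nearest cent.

Current fair forward for the remaining 11 months: F = S·e^((r − q)·T), (r − q) = 0.0463 − 0.0296 = 0.0167
F = 638.64 · e^(0.0167 × 11/12) = 638.64 × 1.015426 = 648.4917
Value of long forward = (F − K)·e^(−rT) = (648.4917 − 667.48) · e^(−0.0463·11/12)
= -18.9883 × 0.958446 = -18.20

-$18.20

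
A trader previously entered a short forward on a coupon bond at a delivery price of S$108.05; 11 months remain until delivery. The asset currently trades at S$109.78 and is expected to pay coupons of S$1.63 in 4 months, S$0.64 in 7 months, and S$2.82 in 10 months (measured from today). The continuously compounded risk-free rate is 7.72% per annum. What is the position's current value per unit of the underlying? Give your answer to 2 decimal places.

-S$4.27

PV(remaining coupons) I = 1.63·e^(−0.0772·4/12) + 0.64·e^(−0.0772·7/12) + 2.82·e^(−0.0772·10/12) = 4.8447
Current forward F = (S − I)·e^(rT) = (109.78 − 4.8447)·e^(0.0772·11/12) = 104.9353 × 1.073331 = 112.6303
Value (long) = (F − K)·e^(−rT) = (112.6303 − 108.05) × 0.931679 = 4.2674
Short position value = −(long value) = -S$4.27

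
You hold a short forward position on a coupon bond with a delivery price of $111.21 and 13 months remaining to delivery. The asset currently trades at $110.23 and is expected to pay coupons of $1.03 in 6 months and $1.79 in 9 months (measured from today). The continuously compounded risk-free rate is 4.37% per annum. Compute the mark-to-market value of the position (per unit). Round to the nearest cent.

PV(remaining coupons) I = 1.03·e^(−0.0437·6/12) + 1.79·e^(−0.0437·9/12) = 2.7400
Current forward F = (S − I)·e^(rT) = (110.23 − 2.7400)·e^(0.0437·13/12) = 107.4900 × 1.048480 = 112.7011
Value (long) = (F − K)·e^(−rT) = (112.7011 − 111.21) × 0.953761 = 1.4222
Short position value = −(long value) = -$1.42

-$1.42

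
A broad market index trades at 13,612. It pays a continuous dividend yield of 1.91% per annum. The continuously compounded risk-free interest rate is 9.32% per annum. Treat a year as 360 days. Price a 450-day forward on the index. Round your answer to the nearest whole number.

F = S·e^((r − q)T) = 13612 · e^((0.0932 − 0.0191) × 450/360)
= 13612 · e^0.092625 = 13612 × 1.097050
F = 14,933

14,933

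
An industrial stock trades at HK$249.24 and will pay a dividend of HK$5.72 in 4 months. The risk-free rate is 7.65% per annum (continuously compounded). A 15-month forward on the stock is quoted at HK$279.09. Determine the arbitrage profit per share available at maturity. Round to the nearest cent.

HK$10.98 per share

PV(dividends) I = 5.72·e^(−0.0765·4/12) = 5.5760
Fair forward F* = (S − I)·e^(rT) = (249.24 − 5.5760)·e^0.095625 = 243.6640 × 1.100346 = 268.1147
Market HK$279.09 > fair 268.1147: forward overpriced → cash-and-carry (borrow at r, buy the stock and collect the dividends, short the forward).
Profit at T = |F_mkt − F*| = |279.09 − 268.1147| = HK$10.98 per share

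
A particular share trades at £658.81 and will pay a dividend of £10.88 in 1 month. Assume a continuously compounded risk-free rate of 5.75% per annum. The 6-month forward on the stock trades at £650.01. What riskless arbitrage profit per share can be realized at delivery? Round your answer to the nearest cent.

PV(dividends) I = 10.88·e^(−0.0575·1/12) = 10.8280
Fair forward F* = (S − I)·e^(rT) = (658.81 − 10.8280)·e^0.028750 = 647.9820 × 1.029167 = 666.8817
Market £650.01 < fair 666.8817: forward underpriced → reverse cash-and-carry (short the stock, invest proceeds at r, pay the dividends, go long the forward).
Profit at T = |F_mkt − F*| = |650.01 − 666.8817| = £16.87 per share

£16.87 per share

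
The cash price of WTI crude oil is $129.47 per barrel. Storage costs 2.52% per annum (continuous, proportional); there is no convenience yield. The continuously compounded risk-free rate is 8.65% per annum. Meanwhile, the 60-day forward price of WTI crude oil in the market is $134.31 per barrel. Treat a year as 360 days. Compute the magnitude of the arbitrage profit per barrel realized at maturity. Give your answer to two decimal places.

$2.41 per barrel

Fair forward: F* = S·e^(carry·T), with carry = (r + u) = 0.0865 + 0.0252 = 0.1117
F* = 129.47 · e^(0.1117 × 60/360) = 129.47 · e^0.018617 = 129.47 × 1.018791 = $131.9029
Market $134.31 > fair $131.9029: forward overpriced → cash-and-carry (buy spot, short the forward).
At maturity, profit = |F_mkt − F*| = |134.31 − 131.9029| = $2.41 per barrel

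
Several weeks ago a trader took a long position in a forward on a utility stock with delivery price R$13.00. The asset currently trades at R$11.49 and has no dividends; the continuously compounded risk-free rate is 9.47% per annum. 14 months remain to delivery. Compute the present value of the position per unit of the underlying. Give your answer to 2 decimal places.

-R$0.15

Current fair forward for the remaining 14 months: F = S·e^(r·T), r = 0.0947
F = 11.49 · e^(0.0947 × 14/12) = 11.49 × 1.116818 = 12.8322
Value of long forward = (F − K)·e^(−rT) = (12.8322 − 13.00) · e^(−0.0947·14/12)
= -0.1678 × 0.895401 = -0.15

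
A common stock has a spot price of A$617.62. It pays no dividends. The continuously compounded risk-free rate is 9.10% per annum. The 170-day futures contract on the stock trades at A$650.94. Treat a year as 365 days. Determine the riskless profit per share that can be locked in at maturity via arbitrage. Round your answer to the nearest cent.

A$6.58 per share

Fair futures: F* = S·e^(carry·T), with carry = r = 0.0910
F* = 617.62 · e^(0.0910 × 170/365) = 617.62 · e^0.042384 = 617.62 × 1.043295 = A$644.3599
Market A$650.94 > fair A$644.3599: forward overpriced → cash-and-carry (buy spot, short the forward).
At maturity, profit = |F_mkt − F*| = |650.94 − 644.3599| = A$6.58 per share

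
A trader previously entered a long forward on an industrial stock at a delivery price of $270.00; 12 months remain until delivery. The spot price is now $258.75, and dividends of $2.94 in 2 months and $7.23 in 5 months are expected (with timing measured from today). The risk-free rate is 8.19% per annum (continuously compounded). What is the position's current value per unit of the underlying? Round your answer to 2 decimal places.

$0.09

PV(remaining dividends) I = 2.94·e^(−0.0819·2/12) + 7.23·e^(−0.0819·5/12) = 9.8876
Current forward F = (S − I)·e^(rT) = (258.75 − 9.8876)·e^(0.0819·12/12) = 248.8624 × 1.085347 = 270.1021
Value (long) = (F − K)·e^(−rT) = (270.1021 − 270.00) × 0.921364 = 0.0941
Value = $0.09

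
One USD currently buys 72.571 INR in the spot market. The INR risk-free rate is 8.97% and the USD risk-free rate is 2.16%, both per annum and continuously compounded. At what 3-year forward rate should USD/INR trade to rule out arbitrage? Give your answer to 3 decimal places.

F = S·e^((r_INR − r_USD)T) = 72.571 · e^((0.0897 − 0.0216) × 3)
= 72.571 · e^0.204300 = 72.571 × 1.226666
F = 89.020 INR per USD

89.020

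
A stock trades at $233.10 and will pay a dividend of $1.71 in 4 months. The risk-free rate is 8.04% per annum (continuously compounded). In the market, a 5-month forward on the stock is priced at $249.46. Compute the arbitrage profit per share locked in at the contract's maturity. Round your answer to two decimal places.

$10.14 per share

PV(dividends) I = 1.71·e^(−0.0804·4/12) = 1.6648
Fair forward F* = (S − I)·e^(rT) = (233.10 − 1.6648)·e^0.033500 = 231.4352 × 1.034067 = 239.3195
Market $249.46 > fair 239.3195: forward overpriced → cash-and-carry (borrow at r, buy the stock and collect the dividends, short the forward).
Profit at T = |F_mkt − F*| = |249.46 − 239.3195| = $10.14 per share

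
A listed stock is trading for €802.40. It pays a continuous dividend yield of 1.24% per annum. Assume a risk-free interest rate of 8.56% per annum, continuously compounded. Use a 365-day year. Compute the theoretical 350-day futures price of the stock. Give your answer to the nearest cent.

F = S·e^((r − q)T) = 802.40 · e^((0.0856 − 0.0124) × 350/365)
= 802.40 · e^0.070192 = 802.40 × 1.072714
F = €860.75

€860.75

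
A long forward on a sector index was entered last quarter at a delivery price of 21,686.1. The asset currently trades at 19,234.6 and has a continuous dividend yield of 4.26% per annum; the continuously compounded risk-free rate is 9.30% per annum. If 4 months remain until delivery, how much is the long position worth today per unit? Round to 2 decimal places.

-2060.75

Current fair forward for the remaining 4 months: F = S·e^((r − q)·T), (r − q) = 0.0930 − 0.0426 = 0.0504
F = 19234.6 · e^(0.0504 × 4/12) = 19234.6 × 1.01694191 = 19560.4709
Value of long forward = (F − K)·e^(−rT) = (19560.4709 − 21686.1) · e^(−0.0930·4/12)
= -2125.6291 × 0.96947557 = -2060.75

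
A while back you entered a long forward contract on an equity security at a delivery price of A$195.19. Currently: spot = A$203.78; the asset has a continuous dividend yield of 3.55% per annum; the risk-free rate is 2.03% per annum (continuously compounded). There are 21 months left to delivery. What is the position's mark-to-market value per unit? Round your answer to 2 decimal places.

Current fair forward for the remaining 21 months: F = S·e^((r − q)·T), (r − q) = 0.0203 − 0.0355 = -0.0152
F = 203.78 · e^(-0.0152 × 21/12) = 203.78 × 0.973751 = 198.4310
Value of long forward = (F − K)·e^(−rT) = (198.4310 − 195.19) · e^(−0.0203·21/12)
= 3.2410 × 0.965099 = 3.13

A$3.13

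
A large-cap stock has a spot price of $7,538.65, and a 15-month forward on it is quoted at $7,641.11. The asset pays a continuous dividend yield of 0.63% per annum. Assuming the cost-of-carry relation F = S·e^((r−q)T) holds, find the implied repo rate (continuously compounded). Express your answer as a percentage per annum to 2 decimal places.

From F = S·e^((r−q)T): (r − q) = ln(F/S)/T
ln(7641.11/7538.65) = ln(1.013591) = 0.013499
(r − q) = 0.013499 / (15/12) = 0.010799
r = ln(F/S)/T + q = 0.010799 + 0.0063 = 0.017099
r = 1.71%

1.71%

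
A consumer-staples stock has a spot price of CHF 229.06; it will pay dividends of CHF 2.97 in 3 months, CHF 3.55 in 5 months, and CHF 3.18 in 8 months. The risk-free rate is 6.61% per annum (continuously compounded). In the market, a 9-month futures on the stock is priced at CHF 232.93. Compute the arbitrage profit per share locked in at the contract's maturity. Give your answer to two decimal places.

CHF 2.12 per share

PV(dividends) I = 2.97·e^(−0.0661·3/12) + 3.55·e^(−0.0661·5/12) + 3.18·e^(−0.0661·8/12) = 9.4178
Fair futures F* = (S − I)·e^(rT) = (229.06 − 9.4178)·e^0.049575 = 219.6422 × 1.050824 = 230.8053
Market CHF 232.93 > fair 230.8053: forward overpriced → cash-and-carry (borrow at r, buy the stock and collect the dividends, short the forward).
Profit at T = |F_mkt − F*| = |232.93 − 230.8053| = CHF 2.12 per share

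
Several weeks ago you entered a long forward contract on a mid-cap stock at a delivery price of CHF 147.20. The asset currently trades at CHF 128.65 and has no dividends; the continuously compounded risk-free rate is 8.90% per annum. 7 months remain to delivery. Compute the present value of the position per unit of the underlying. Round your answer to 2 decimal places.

-CHF 11.10

Current fair forward for the remaining 7 months: F = S·e^(r·T), r = 0.0890
F = 128.65 · e^(0.0890 × 7/12) = 128.65 × 1.053288 = 135.5055
Value of long forward = (F − K)·e^(−rT) = (135.5055 − 147.20) · e^(−0.0890·7/12)
= -11.6945 × 0.949408 = -11.10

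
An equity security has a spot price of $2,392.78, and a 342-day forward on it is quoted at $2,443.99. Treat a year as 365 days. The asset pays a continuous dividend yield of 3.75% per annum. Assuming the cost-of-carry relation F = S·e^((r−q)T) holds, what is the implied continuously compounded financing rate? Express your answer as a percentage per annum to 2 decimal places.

6.01%

From F = S·e^((r−q)T): (r − q) = ln(F/S)/T
ln(2443.99/2392.78) = ln(1.021402) = 0.021176
(r − q) = 0.021176 / (342/365) = 0.022600
r = ln(F/S)/T + q = 0.022600 + 0.0375 = 0.060100
r = 6.01%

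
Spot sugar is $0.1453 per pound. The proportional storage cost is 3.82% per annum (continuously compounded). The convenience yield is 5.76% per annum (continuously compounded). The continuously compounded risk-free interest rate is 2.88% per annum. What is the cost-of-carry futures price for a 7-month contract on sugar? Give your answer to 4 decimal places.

Net carry = r + u − y = 0.0288 + 0.0382 − 0.0576 = 0.0094
F = S·e^((r+u−y)T) = 0.1453 · e^(0.0094 × 7/12) = 0.1453 · e^0.005483
= 0.1453 × 1.005498 = $0.1461 per pound

$0.1461 per pound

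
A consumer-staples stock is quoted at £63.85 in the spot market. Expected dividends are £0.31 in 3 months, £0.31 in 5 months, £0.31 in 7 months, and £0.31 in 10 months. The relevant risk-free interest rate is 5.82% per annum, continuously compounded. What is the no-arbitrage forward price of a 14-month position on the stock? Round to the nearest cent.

PV(dividends) I = 0.31·e^(−0.0582·3/12) + 0.31·e^(−0.0582·5/12) + 0.31·e^(−0.0582·7/12) + 0.31·e^(−0.0582·10/12)
I = 0.3055 + 0.3026 + 0.2997 + 0.2953 = 1.2031
F = (S − I)·e^(rT) = (63.85 − 1.2031) · e^(0.0582·14/12)
= 62.6469 · e^0.067900 = 62.6469 × 1.070258 = £67.05

£67.05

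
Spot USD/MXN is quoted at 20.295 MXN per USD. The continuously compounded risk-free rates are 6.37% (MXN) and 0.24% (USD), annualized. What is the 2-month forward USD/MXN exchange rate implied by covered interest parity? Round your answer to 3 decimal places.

F = S·e^((r_MXN − r_USD)T) = 20.295 · e^((0.0637 − 0.0024) × 2/12)
= 20.295 · e^0.010217 = 20.295 × 1.010269
F = 20.503 MXN per USD

20.503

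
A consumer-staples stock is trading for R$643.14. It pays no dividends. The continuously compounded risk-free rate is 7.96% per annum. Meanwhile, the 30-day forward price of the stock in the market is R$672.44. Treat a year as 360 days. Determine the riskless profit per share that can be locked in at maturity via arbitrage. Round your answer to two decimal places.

R$25.02 per share

Fair forward: F* = S·e^(carry·T), with carry = r = 0.0796
F* = 643.14 · e^(0.0796 × 30/360) = 643.14 · e^0.006633 = 643.14 × 1.006655 = R$647.4201
Market R$672.44 > fair R$647.4201: forward overpriced → cash-and-carry (buy spot, short the forward).
At maturity, profit = |F_mkt − F*| = |672.44 − 647.4201| = R$25.02 per share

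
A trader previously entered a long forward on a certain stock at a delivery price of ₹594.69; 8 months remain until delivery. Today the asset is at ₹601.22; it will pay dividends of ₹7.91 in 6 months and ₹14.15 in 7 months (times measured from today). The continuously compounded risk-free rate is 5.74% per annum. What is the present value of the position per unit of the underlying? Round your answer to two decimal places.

₹7.49

PV(remaining dividends) I = 7.91·e^(−0.0574·6/12) + 14.15·e^(−0.0574·7/12) = 21.3703
Current forward F = (S − I)·e^(rT) = (601.22 − 21.3703)·e^(0.0574·8/12) = 579.8497 × 1.039008 = 602.4685
Value (long) = (F − K)·e^(−rT) = (602.4685 − 594.69) × 0.962456 = 7.4865
Value = ₹7.49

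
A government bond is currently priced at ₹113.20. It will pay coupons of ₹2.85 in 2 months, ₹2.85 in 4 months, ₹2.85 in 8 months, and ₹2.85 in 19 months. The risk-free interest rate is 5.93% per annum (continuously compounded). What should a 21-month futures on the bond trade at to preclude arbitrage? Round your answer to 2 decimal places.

₹113.43

PV(coupons) I = 2.85·e^(−0.0593·2/12) + 2.85·e^(−0.0593·4/12) + 2.85·e^(−0.0593·8/12) + 2.85·e^(−0.0593·19/12)
I = 2.8220 + 2.7942 + 2.7395 + 2.5946 = 10.9503
F = (S − I)·e^(rT) = (113.20 − 10.9503) · e^(0.0593·21/12)
= 102.2497 · e^0.103775 = 102.2497 × 1.109351 = ₹113.43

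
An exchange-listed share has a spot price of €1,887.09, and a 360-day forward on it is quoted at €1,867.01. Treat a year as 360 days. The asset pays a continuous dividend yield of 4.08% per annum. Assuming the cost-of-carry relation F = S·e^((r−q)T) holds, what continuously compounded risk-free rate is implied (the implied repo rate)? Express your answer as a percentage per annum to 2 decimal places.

3.01%

From F = S·e^((r−q)T): (r − q) = ln(F/S)/T
ln(1867.01/1887.09) = ln(0.989359) = -0.010698
(r − q) = -0.010698 / (360/360) = -0.010698
r = ln(F/S)/T + q = -0.010698 + 0.0408 = 0.030102
r = 3.01%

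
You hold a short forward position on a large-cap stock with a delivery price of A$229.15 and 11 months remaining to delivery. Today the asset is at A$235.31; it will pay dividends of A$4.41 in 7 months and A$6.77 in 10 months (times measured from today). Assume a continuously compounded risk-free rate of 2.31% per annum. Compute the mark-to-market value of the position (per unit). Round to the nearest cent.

A$0.03

PV(remaining dividends) I = 4.41·e^(−0.0231·7/12) + 6.77·e^(−0.0231·10/12) = 10.9919
Current forward F = (S − I)·e^(rT) = (235.31 − 10.9919)·e^(0.0231·11/12) = 224.3181 × 1.021401 = 229.1187
Value (long) = (F − K)·e^(−rT) = (229.1187 − 229.15) × 0.979048 = -0.0306
Short position value = −(long value) = A$0.03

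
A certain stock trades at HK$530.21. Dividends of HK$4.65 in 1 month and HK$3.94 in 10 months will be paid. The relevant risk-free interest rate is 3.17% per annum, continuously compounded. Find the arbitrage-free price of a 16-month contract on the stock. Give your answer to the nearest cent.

PV(dividends) I = 4.65·e^(−0.0317·1/12) + 3.94·e^(−0.0317·10/12)
I = 4.6377 + 3.8373 = 8.4750
F = (S − I)·e^(rT) = (530.21 − 8.4750) · e^(0.0317·16/12)
= 521.7350 · e^0.042267 = 521.7350 × 1.043173 = HK$544.26

HK$544.26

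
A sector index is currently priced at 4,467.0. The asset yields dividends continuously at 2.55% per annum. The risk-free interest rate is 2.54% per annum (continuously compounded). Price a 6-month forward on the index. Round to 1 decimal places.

4,466.8

F = S·e^((r − q)T) = 4467.0 · e^((0.0254 − 0.0255) × 6/12)
= 4467.0 · e^-0.000050 = 4467.0 × 0.999950
F = 4,466.8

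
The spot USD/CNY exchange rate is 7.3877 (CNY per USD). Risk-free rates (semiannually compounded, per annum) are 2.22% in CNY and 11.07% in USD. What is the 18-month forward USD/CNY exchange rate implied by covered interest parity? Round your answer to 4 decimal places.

By covered interest parity, F = S · (1+r_CNY/2)^(2T) / (1+r_USD/2)^(2T)
= 7.3877 × 1.033671 / 1.175410 = 7.3877 × 0.879413
F = 6.4968 CNY per USD

6.4968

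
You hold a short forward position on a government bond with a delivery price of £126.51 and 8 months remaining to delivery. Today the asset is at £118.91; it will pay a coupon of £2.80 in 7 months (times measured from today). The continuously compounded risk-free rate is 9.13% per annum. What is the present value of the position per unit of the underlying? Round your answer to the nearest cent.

£2.78

PV(remaining coupons) I = 2.80·e^(−0.0913·7/12) = 2.6548
Current forward F = (S − I)·e^(rT) = (118.91 − 2.6548)·e^(0.0913·8/12) = 116.2552 × 1.062757 = 123.5510
Value (long) = (F − K)·e^(−rT) = (123.5510 − 126.51) × 0.940949 = -2.7843
Short position value = −(long value) = £2.78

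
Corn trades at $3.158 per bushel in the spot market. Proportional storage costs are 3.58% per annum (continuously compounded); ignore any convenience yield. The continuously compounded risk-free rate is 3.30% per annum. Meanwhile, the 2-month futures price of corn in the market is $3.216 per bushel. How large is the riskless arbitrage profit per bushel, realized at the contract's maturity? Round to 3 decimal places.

$0.022 per bushel

Fair futures: F* = S·e^(carry·T), with carry = (r + u) = 0.0330 + 0.0358 = 0.0688
F* = 3.158 · e^(0.0688 × 2/12) = 3.158 · e^0.011467 = 3.158 × 1.011533 = $3.1944
Market $3.216 > fair $3.1944: forward overpriced → cash-and-carry (buy spot, short the forward).
At maturity, profit = |F_mkt − F*| = |3.216 − 3.1944| = $0.022 per bushel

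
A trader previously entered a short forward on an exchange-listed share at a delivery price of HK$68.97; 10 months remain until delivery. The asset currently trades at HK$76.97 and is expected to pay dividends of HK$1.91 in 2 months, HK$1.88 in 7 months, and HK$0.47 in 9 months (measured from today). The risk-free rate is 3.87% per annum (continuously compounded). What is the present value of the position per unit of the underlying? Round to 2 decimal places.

-HK$6.00

PV(remaining dividends) I = 1.91·e^(−0.0387·2/12) + 1.88·e^(−0.0387·7/12) + 0.47·e^(−0.0387·9/12) = 4.1923
Current forward F = (S − I)·e^(rT) = (76.97 − 4.1923)·e^(0.0387·10/12) = 72.7777 × 1.032776 = 75.1631
Value (long) = (F − K)·e^(−rT) = (75.1631 − 68.97) × 0.968264 = 5.9966
Short position value = −(long value) = -HK$6.00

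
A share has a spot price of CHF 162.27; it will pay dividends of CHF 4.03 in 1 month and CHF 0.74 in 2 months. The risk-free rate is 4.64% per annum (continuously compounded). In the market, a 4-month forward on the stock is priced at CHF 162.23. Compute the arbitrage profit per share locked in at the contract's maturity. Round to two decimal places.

CHF 2.25 per share

PV(dividends) I = 4.03·e^(−0.0464·1/12) + 0.74·e^(−0.0464·2/12) = 4.7487
Fair forward F* = (S − I)·e^(rT) = (162.27 − 4.7487)·e^0.015467 = 157.5213 × 1.015587 = 159.9766
Market CHF 162.23 > fair 159.9766: forward overpriced → cash-and-carry (borrow at r, buy the stock and collect the dividends, short the forward).
Profit at T = |F_mkt − F*| = |162.23 − 159.9766| = CHF 2.25 per share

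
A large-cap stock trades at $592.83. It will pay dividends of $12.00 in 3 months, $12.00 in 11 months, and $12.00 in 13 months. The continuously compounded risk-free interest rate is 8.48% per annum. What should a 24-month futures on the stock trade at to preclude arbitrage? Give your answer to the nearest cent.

PV(dividends) I = 12.00·e^(−0.0848·3/12) + 12.00·e^(−0.0848·11/12) + 12.00·e^(−0.0848·13/12)
I = 11.7483 + 11.1025 + 10.9467 = 33.7975
F = (S − I)·e^(rT) = (592.83 − 33.7975) · e^(0.0848·24/12)
= 559.0325 · e^0.169600 = 559.0325 × 1.184831 = $662.36

$662.36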